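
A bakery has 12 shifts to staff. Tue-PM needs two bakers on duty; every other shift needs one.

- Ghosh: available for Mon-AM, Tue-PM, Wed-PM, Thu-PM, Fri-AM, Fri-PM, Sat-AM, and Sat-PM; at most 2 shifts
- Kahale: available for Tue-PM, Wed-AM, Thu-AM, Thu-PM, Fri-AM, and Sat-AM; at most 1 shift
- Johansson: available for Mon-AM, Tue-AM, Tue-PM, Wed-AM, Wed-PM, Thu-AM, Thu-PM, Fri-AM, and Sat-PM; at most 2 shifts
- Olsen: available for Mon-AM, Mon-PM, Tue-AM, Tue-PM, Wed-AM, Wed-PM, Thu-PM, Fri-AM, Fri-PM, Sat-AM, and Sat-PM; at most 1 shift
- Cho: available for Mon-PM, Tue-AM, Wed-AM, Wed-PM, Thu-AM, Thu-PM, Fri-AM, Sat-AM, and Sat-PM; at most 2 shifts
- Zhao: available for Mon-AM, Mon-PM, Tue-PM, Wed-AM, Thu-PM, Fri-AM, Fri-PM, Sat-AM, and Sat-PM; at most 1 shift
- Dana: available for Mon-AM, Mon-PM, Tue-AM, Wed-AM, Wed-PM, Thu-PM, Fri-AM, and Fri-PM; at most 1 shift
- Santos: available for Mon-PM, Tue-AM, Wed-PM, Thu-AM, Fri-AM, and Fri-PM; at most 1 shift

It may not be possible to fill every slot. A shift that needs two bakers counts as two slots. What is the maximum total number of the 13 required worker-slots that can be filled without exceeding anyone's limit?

Total capacity across all bakers is 2+1+2+1+2+1+1+1 = 11, and 13 slots are needed, so at most 11 can be filled.
An assignment achieving 11: Mon-AM→Ghosh, Mon-PM→Olsen, Tue-AM→Johansson, Tue-PM→Ghosh+Johansson, Wed-AM→Dana, Wed-PM→Santos, Thu-AM→Kahale, Fri-PM→Zhao, Sat-AM→Cho, Sat-PM→Cho.
Loads: Ghosh 2/2, Kahale 1/1, Johansson 2/2, Olsen 1/1, Cho 2/2, Zhao 1/1, Dana 1/1, Santos 1/1.

11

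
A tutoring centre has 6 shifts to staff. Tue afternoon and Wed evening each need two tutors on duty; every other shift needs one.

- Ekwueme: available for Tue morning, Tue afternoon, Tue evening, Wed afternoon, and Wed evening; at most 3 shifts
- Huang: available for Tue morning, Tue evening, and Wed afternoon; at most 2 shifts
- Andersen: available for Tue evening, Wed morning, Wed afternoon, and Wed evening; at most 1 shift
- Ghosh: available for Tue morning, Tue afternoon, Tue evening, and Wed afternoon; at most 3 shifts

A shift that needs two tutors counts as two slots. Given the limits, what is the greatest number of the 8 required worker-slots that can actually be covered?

7

Total capacity across all tutors is 3+2+1+3 = 9, and 8 slots are needed, so at most 8 can be filled.
Shifts {Wed morning, Wed evening} need 3 slots but only Ekwueme and Andersen are available for them, supplying at most 2 — so at least 1 slot must go unfilled.
An assignment achieving 7: Tue morning→Ekwueme, Tue afternoon→Ekwueme+Ghosh, Tue evening→Huang, Wed morning→Andersen, Wed afternoon→Huang, Wed evening→Ekwueme.
Loads: Ekwueme 3/3, Huang 2/2, Andersen 1/1, Ghosh 1/3.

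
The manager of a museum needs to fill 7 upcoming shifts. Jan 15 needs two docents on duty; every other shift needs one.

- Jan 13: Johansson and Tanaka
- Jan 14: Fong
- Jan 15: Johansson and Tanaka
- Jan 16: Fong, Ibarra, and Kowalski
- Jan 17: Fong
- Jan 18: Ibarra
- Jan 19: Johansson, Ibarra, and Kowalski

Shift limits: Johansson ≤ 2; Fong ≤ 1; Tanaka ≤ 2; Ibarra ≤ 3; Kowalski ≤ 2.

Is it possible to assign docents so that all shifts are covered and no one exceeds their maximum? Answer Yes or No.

No

Total capacity is 10 and 8 slots are needed, so capacity alone doesn't rule it out.
Shifts {Jan 14, Jan 17} need 2 worker-slots in total, but the docents available for any of those shifts (Fong) can supply at most 1 among them. So no valid schedule exists.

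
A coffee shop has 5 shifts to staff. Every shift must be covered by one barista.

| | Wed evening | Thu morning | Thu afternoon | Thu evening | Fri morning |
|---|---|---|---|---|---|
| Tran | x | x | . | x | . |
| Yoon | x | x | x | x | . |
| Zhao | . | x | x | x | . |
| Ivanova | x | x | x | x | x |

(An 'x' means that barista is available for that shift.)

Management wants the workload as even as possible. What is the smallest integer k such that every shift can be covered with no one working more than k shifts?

2

With 4 baristas and 5 worker-slots to fill, someone must work at least ⌈5/4⌉ = 2 shifts, so k ≥ 2.
k = 2 works: Wed evening→Tran, Thu morning→Tran, Thu afternoon→Yoon, Thu evening→Yoon, Fri morning→Ivanova.
Loads: Tran 2, Yoon 2, Zhao 0, Ivanova 1 — all ≤ 2.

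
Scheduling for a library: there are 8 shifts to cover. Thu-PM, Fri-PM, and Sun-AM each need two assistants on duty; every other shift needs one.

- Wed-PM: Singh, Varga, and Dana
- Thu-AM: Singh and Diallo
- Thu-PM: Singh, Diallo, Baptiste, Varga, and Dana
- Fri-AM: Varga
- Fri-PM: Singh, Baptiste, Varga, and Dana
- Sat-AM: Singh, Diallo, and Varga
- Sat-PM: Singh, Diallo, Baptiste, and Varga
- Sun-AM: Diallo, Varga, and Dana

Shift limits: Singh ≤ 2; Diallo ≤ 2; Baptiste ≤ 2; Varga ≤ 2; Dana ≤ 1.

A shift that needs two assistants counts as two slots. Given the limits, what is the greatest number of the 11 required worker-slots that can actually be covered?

Total capacity across all assistants is 2+2+2+2+1 = 9, and 11 slots are needed, so at most 9 can be filled.
An assignment achieving 9: Wed-PM→Singh, Thu-AM→Singh, Fri-AM→Varga, Fri-PM→Baptiste+Dana, Sat-AM→Diallo, Sat-PM→Baptiste, Sun-AM→Diallo+Varga.
Loads: Singh 2/2, Diallo 2/2, Baptiste 2/2, Varga 2/2, Dana 1/1.

9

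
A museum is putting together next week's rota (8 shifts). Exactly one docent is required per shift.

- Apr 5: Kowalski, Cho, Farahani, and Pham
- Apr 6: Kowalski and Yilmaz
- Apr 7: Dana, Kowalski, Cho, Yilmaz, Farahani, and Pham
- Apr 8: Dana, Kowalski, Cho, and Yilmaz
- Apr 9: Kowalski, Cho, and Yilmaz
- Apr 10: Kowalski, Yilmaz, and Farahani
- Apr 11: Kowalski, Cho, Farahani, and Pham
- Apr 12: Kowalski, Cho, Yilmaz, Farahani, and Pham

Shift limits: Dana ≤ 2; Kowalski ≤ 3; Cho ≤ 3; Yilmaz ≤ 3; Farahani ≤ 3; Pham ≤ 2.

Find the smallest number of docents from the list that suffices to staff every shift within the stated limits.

3

8 slots to fill and no one can take more than 3, so at least ⌈8/3⌉ = 3 docents are needed.
Dana, Kowalski, and Cho alone can cover everything: Apr 5→Kowalski, Apr 6→Kowalski, Apr 7→Dana, Apr 8→Dana, Apr 9→Cho, Apr 10→Kowalski, Apr 11→Cho, Apr 12→Cho.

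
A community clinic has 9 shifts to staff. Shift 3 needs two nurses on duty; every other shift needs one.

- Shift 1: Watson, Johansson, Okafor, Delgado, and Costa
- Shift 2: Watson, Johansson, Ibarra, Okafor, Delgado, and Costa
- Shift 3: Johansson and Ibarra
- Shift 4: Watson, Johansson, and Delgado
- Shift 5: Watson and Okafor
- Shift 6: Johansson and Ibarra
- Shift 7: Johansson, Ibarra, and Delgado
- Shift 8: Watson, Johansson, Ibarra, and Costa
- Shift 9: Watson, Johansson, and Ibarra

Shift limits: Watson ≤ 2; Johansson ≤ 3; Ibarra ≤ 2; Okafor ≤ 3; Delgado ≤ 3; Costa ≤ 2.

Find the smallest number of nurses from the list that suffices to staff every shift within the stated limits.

10 slots to fill and no one can take more than 3, so at least ⌈10/3⌉ = 4 nurses are needed.
Watson, Johansson, Ibarra, and Okafor alone can cover everything: Shift 1→Okafor, Shift 2→Okafor, Shift 3→Johansson+Ibarra, Shift 4→Watson, Shift 5→Okafor, Shift 6→Johansson, Shift 7→Johansson, Shift 8→Watson, Shift 9→Ibarra.

4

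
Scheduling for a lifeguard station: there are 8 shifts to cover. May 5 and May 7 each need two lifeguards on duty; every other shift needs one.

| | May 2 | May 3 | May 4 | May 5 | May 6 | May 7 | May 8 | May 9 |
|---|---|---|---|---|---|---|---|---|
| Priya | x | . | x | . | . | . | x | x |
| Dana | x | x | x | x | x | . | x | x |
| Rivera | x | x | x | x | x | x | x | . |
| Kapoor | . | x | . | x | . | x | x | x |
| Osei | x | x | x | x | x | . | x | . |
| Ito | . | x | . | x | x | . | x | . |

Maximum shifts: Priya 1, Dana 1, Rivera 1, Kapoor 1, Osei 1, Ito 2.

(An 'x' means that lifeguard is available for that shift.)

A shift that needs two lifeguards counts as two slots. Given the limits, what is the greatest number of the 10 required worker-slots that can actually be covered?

7

Total capacity across all lifeguards is 1+1+1+1+1+2 = 7, and 10 slots are needed, so at most 7 can be filled.
An assignment achieving 7: May 2→Dana, May 3→Ito, May 4→Osei, May 6→Ito, May 7→Rivera+Kapoor, May 9→Priya.
Loads: Priya 1/1, Dana 1/1, Rivera 1/1, Kapoor 1/1, Osei 1/1, Ito 2/2.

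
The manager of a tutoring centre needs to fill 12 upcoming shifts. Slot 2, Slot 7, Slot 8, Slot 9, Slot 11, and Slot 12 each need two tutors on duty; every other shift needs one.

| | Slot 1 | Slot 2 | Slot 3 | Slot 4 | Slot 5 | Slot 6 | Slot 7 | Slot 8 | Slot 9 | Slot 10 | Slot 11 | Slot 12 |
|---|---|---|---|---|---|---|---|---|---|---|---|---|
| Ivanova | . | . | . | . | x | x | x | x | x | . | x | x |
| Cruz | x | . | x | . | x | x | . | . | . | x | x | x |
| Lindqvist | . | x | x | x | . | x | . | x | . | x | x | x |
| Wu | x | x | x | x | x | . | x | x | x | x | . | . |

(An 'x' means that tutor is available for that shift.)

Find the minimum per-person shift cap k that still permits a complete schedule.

With 4 tutors and 18 worker-slots to fill, someone must work at least ⌈18/4⌉ = 5 shifts, so k ≥ 5.
k = 5 works: Slot 1→Cruz, Slot 2→Lindqvist+Wu, Slot 3→Cruz, Slot 4→Lindqvist, Slot 5→Ivanova, Slot 6→Ivanova, Slot 7→Ivanova+Wu, Slot 8→Ivanova+Lindqvist, Slot 9→Ivanova+Wu, Slot 10→Cruz, Slot 11→Cruz+Lindqvist, Slot 12→Cruz+Lindqvist.
Loads: Ivanova 5, Cruz 5, Lindqvist 5, Wu 3 — all ≤ 5.

5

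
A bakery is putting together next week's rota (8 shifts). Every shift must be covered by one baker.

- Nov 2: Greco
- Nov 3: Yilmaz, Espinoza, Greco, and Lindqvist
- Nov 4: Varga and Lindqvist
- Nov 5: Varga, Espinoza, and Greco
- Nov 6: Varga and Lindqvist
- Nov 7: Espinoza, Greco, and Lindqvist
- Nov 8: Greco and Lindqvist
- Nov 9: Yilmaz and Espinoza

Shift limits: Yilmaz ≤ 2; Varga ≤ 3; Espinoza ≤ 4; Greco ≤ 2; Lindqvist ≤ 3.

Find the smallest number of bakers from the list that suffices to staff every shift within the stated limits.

3

8 slots to fill and no one can take more than 4, so at least ⌈8/4⌉ = 2 bakers are needed.
Any 2 bakers together have capacity at most 4+3 = 7 < 8 slots, so 2 can never suffice.
Varga, Espinoza, and Greco alone can cover everything: Nov 2→Greco, Nov 3→Espinoza, Nov 4→Varga, Nov 5→Varga, Nov 6→Varga, Nov 7→Espinoza, Nov 8→Greco, Nov 9→Espinoza.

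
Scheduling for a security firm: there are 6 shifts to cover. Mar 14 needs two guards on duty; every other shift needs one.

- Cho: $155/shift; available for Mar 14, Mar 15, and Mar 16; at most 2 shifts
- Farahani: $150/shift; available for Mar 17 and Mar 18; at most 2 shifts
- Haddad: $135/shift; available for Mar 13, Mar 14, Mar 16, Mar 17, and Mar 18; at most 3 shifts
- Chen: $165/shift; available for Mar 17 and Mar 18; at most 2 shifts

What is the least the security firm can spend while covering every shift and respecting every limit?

$1015

Mar 13 can only be covered by Haddad, so that assignment is forced.
Mar 14 can only be covered by Cho and Haddad, so that assignment is forced.
Mar 15 can only be covered by Cho, so that assignment is forced.
Picking the cheapest available guard for each shift independently would cost $985, but that ignores the shift limits.
An optimal schedule: Mar 13→Haddad, Mar 14→Cho+Haddad, Mar 15→Cho, Mar 16→Haddad, Mar 17→Farahani, Mar 18→Farahani.
Total: 135 + 155 + 135 + 155 + 135 + 150 + 150 = $1015.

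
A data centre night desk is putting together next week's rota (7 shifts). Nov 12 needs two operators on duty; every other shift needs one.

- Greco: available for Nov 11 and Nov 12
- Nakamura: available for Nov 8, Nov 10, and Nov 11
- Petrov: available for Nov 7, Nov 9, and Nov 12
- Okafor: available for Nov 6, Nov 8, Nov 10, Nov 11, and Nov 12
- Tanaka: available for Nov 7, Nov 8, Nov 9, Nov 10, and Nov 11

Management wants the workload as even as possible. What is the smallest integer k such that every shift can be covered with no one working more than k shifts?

With 5 operators and 8 worker-slots to fill, someone must work at least ⌈8/5⌉ = 2 shifts, so k ≥ 2.
k = 2 works: Nov 6→Okafor, Nov 7→Petrov, Nov 8→Nakamura, Nov 9→Petrov, Nov 10→Nakamura, Nov 11→Greco, Nov 12→Greco+Okafor.
Loads: Greco 2, Nakamura 2, Petrov 2, Okafor 2, Tanaka 0 — all ≤ 2.

2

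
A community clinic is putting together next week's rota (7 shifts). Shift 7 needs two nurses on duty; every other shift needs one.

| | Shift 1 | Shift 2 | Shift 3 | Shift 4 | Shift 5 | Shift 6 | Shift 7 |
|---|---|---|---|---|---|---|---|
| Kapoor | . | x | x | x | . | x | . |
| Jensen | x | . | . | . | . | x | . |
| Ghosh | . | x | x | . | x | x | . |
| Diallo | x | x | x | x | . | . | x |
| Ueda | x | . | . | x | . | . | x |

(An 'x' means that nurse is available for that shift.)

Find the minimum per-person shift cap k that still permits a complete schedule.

2

With 5 nurses and 8 worker-slots to fill, someone must work at least ⌈8/5⌉ = 2 shifts, so k ≥ 2.
k = 2 works: Shift 1→Jensen, Shift 2→Kapoor, Shift 3→Kapoor, Shift 4→Diallo, Shift 5→Ghosh, Shift 6→Jensen, Shift 7→Diallo+Ueda.
Loads: Kapoor 2, Jensen 2, Ghosh 1, Diallo 2, Ueda 1 — all ≤ 2.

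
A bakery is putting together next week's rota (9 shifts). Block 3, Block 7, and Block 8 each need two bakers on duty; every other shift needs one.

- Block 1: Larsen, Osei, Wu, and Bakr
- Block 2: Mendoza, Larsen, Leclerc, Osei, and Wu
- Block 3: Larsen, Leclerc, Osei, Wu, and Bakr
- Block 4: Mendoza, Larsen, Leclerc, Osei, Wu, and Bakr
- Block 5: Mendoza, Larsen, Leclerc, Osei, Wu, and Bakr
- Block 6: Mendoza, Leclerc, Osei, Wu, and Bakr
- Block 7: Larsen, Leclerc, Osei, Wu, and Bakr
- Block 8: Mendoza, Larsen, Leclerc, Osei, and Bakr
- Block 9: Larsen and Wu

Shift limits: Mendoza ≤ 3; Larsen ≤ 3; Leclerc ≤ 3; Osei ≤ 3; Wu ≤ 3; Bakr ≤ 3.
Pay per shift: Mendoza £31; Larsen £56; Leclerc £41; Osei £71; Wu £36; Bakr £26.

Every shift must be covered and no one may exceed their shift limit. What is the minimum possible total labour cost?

£402

Picking the cheapest available baker for each shift independently would cost £352, but that ignores the shift limits.
An optimal schedule: Block 1→Bakr, Block 2→Mendoza, Block 3→Wu+Leclerc, Block 4→Bakr, Block 5→Mendoza, Block 6→Bakr, Block 7→Wu+Leclerc, Block 8→Mendoza+Leclerc, Block 9→Wu.
Total: 26 + 31 + 36 + 41 + 26 + 31 + 26 + 36 + 41 + 31 + 41 + 36 = £402.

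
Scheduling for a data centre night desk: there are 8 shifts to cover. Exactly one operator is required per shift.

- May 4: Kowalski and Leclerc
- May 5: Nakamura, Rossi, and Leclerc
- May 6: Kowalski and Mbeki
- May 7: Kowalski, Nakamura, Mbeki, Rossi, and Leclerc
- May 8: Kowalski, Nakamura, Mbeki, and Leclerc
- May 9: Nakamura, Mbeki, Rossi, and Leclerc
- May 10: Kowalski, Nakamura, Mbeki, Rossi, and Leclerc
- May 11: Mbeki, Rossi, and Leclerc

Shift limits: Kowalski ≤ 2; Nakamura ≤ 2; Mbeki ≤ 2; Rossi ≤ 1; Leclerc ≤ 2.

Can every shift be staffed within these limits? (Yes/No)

Yes

One valid schedule: May 4→Kowalski, May 5→Nakamura, May 6→Kowalski, May 7→Rossi, May 8→Nakamura, May 9→Mbeki, May 10→Leclerc, May 11→Mbeki.
Loads: Kowalski 2/2, Nakamura 2/2, Mbeki 2/2, Rossi 1/1, Leclerc 1/2 — all within limits.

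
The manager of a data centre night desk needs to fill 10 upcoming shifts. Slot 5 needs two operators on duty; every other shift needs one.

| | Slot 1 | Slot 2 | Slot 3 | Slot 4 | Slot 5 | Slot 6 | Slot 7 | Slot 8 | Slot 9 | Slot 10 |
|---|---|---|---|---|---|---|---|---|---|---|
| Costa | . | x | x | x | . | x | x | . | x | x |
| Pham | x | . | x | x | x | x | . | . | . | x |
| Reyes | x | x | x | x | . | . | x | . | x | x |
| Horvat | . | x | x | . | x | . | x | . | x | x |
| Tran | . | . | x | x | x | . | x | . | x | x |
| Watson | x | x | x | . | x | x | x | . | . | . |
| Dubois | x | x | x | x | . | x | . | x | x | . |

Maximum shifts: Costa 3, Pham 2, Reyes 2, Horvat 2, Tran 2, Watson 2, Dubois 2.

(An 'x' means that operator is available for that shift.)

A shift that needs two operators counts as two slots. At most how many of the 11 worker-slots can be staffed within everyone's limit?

11

Total capacity across all operators is 3+2+2+2+2+2+2 = 15, and 11 slots are needed, so at most 11 can be filled.
An assignment achieving 11: Slot 1→Pham, Slot 2→Costa, Slot 3→Tran, Slot 4→Costa, Slot 5→Pham+Horvat, Slot 6→Costa, Slot 7→Reyes, Slot 8→Dubois, Slot 9→Reyes, Slot 10→Horvat.
Loads: Costa 3/3, Pham 2/2, Reyes 2/2, Horvat 2/2, Tran 1/2, Watson 0/2, Dubois 1/2.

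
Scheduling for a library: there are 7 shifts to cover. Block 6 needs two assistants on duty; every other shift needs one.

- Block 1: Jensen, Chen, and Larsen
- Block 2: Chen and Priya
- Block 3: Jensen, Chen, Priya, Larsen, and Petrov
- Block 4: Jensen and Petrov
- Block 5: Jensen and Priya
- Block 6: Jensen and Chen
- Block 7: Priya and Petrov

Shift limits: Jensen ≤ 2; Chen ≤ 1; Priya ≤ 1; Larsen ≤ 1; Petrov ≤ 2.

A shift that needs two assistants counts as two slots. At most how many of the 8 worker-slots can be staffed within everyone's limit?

Total capacity across all assistants is 2+1+1+1+2 = 7, and 8 slots are needed, so at most 7 can be filled.
An assignment achieving 7: Block 1→Larsen, Block 2→Chen, Block 3→Petrov, Block 4→Jensen, Block 5→Priya, Block 6→Jensen, Block 7→Petrov.
Loads: Jensen 2/2, Chen 1/1, Priya 1/1, Larsen 1/1, Petrov 2/2.

7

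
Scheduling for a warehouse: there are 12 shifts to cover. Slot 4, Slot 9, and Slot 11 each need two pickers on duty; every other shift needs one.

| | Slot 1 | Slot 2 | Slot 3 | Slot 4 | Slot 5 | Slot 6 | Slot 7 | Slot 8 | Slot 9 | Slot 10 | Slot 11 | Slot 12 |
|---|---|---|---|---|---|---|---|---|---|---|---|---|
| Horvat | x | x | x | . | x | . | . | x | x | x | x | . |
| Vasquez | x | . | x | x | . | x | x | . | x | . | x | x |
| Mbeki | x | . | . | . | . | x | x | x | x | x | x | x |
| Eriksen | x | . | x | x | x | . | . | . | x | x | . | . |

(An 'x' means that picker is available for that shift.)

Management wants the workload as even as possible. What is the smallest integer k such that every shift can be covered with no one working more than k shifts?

4

With 4 pickers and 15 worker-slots to fill, someone must work at least ⌈15/4⌉ = 4 shifts, so k ≥ 4.
k = 4 works: Slot 1→Mbeki, Slot 2→Horvat, Slot 3→Eriksen, Slot 4→Vasquez+Eriksen, Slot 5→Horvat, Slot 6→Vasquez, Slot 7→Vasquez, Slot 8→Horvat, Slot 9→Mbeki+Eriksen, Slot 10→Mbeki, Slot 11→Horvat+Mbeki, Slot 12→Vasquez.
Loads: Horvat 4, Vasquez 4, Mbeki 4, Eriksen 3 — all ≤ 4.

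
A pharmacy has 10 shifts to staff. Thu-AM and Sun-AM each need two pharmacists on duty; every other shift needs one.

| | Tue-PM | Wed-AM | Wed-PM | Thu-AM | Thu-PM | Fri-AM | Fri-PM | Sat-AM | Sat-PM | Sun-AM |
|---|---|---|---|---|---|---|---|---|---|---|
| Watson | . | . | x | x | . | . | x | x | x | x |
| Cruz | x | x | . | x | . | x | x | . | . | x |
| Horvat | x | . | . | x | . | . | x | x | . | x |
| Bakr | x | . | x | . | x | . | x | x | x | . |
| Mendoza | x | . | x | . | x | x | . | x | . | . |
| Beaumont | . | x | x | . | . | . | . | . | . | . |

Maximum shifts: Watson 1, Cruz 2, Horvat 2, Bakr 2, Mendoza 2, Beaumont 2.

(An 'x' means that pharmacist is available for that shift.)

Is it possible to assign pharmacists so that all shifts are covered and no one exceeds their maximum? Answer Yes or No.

Total capacity is 1+2+2+2+2+2 = 11 but 12 worker-slots are needed — infeasible.

No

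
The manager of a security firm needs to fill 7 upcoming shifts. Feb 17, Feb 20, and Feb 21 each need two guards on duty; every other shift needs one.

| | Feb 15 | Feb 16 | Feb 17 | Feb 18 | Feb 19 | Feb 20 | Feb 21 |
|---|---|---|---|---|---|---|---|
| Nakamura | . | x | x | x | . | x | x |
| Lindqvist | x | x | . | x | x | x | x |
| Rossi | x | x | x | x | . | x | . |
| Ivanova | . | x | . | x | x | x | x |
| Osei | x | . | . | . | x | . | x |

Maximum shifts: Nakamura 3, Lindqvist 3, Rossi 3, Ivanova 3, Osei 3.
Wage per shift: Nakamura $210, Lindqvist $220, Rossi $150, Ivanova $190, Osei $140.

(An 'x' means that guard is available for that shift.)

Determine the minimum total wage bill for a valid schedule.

Feb 17 can only be covered by Nakamura and Rossi, so that assignment is forced.
Picking the cheapest available guard for each shift independently would cost $1610, but that ignores the shift limits.
An optimal schedule: Feb 15→Osei, Feb 16→Rossi, Feb 17→Rossi+Nakamura, Feb 18→Ivanova, Feb 19→Osei, Feb 20→Rossi+Ivanova, Feb 21→Osei+Ivanova.
Total: 140 + 150 + 150 + 210 + 190 + 140 + 150 + 190 + 140 + 190 = $1650.

$1650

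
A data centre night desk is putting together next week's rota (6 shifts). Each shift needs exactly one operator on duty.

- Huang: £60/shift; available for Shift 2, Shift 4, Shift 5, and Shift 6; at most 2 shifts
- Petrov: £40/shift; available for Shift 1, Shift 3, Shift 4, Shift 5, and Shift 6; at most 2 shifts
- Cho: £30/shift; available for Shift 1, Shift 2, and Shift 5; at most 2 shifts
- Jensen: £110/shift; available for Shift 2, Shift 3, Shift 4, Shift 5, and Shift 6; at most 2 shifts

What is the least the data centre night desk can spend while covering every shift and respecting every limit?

Picking the cheapest available operator for each shift independently would cost £210, but that ignores the shift limits.
An optimal schedule: Shift 1→Cho, Shift 2→Cho, Shift 3→Petrov, Shift 4→Petrov, Shift 5→Huang, Shift 6→Huang.
Total: 30 + 30 + 40 + 40 + 60 + 60 = £260.

£260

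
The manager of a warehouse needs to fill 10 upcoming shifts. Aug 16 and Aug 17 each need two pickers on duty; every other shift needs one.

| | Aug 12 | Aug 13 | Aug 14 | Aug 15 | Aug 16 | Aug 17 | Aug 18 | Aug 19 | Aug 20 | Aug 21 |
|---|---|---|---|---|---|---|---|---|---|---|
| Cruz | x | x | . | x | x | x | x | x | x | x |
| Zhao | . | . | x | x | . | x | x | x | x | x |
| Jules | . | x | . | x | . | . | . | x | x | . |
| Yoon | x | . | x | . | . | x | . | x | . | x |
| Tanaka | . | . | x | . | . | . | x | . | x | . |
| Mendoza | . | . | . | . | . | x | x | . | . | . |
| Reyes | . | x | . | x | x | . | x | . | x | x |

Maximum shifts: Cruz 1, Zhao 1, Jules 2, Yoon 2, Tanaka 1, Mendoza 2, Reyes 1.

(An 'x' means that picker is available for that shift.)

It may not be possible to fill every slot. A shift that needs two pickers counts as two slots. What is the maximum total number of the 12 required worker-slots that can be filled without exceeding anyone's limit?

Total capacity across all pickers is 1+1+2+2+1+2+1 = 10, and 12 slots are needed, so at most 10 can be filled.
An assignment achieving 10: Aug 12→Cruz, Aug 13→Jules, Aug 14→Zhao, Aug 15→Jules, Aug 16→Reyes, Aug 17→Yoon+Mendoza, Aug 18→Mendoza, Aug 19→Yoon, Aug 20→Tanaka.
Loads: Cruz 1/1, Zhao 1/1, Jules 2/2, Yoon 2/2, Tanaka 1/1, Mendoza 2/2, Reyes 1/1.

10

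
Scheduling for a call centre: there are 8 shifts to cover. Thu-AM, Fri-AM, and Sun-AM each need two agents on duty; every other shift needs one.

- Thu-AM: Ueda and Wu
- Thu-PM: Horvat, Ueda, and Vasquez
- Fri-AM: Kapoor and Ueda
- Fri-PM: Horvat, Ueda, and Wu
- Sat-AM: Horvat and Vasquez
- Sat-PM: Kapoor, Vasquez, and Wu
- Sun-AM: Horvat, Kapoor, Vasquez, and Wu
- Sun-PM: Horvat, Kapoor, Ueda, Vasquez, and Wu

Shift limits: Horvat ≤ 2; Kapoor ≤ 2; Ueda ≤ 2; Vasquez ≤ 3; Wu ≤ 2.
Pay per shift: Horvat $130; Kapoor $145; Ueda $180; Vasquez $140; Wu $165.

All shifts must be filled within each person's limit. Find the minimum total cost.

Thu-AM can only be covered by Ueda and Wu, so that assignment is forced.
Fri-AM can only be covered by Kapoor and Ueda, so that assignment is forced.
Picking the cheapest available agent for each shift independently would cost $1600, but that ignores the shift limits.
An optimal schedule: Thu-AM→Ueda+Wu, Thu-PM→Horvat, Fri-AM→Kapoor+Ueda, Fri-PM→Wu, Sat-AM→Horvat, Sat-PM→Vasquez, Sun-AM→Kapoor+Vasquez, Sun-PM→Vasquez.
Total: 180 + 165 + 130 + 145 + 180 + 165 + 130 + 140 + 145 + 140 + 140 = $1660.

$1660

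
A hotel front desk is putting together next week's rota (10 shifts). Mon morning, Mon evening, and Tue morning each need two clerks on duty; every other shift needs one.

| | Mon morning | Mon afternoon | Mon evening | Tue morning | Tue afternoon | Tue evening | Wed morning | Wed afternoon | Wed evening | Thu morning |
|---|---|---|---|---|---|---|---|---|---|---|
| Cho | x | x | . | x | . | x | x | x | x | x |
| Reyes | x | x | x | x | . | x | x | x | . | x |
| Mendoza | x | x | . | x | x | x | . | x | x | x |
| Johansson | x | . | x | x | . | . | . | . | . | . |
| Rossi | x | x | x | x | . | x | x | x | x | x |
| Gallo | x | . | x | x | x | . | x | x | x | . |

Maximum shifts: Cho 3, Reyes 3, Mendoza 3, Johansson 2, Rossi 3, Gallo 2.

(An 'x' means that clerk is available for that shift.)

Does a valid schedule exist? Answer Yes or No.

Yes

One valid schedule: Mon morning→Mendoza+Johansson, Mon afternoon→Cho, Mon evening→Reyes+Johansson, Tue morning→Rossi+Gallo, Tue afternoon→Mendoza, Tue evening→Cho, Wed morning→Cho, Wed afternoon→Reyes, Wed evening→Mendoza, Thu morning→Reyes.
Loads: Cho 3/3, Reyes 3/3, Mendoza 3/3, Johansson 2/2, Rossi 1/3, Gallo 1/2 — all within limits.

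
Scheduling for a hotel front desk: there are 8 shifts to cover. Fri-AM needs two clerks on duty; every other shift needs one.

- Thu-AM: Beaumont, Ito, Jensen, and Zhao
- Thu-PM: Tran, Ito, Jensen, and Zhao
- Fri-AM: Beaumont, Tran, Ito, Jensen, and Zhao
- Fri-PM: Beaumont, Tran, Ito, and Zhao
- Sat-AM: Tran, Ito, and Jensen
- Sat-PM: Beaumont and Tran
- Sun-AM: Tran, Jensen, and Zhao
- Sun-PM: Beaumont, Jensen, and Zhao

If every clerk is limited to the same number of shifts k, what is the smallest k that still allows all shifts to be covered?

2

With 5 clerks and 9 worker-slots to fill, someone must work at least ⌈9/5⌉ = 2 shifts, so k ≥ 2.
k = 2 works: Thu-AM→Ito, Thu-PM→Ito, Fri-AM→Jensen+Zhao, Fri-PM→Zhao, Sat-AM→Tran, Sat-PM→Beaumont, Sun-AM→Tran, Sun-PM→Beaumont.
Loads: Beaumont 2, Tran 2, Ito 2, Jensen 1, Zhao 2 — all ≤ 2.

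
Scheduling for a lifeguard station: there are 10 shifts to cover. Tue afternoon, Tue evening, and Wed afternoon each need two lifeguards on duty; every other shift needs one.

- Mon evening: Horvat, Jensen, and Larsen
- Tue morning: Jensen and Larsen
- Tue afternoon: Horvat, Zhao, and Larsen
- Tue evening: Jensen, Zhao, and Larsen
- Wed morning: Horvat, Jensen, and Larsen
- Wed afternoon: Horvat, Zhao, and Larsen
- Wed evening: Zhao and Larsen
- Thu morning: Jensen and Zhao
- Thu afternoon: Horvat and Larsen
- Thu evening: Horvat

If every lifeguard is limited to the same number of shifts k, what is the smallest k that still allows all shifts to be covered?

With 4 lifeguards and 13 worker-slots to fill, someone must work at least ⌈13/4⌉ = 4 shifts, so k ≥ 4.
k = 4 works: Mon evening→Horvat, Tue morning→Jensen, Tue afternoon→Horvat+Zhao, Tue evening→Jensen+Zhao, Wed morning→Jensen, Wed afternoon→Zhao+Larsen, Wed evening→Zhao, Thu morning→Jensen, Thu afternoon→Horvat, Thu evening→Horvat.
Loads: Horvat 4, Jensen 4, Zhao 4, Larsen 1 — all ≤ 4.

4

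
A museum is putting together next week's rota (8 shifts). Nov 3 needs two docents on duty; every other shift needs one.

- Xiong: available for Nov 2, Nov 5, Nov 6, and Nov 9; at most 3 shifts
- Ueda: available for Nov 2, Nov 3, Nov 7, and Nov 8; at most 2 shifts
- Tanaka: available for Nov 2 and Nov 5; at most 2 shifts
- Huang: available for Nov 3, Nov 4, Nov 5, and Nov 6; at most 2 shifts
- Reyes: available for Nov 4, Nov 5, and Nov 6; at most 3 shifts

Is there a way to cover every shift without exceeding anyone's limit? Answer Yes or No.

No

Total capacity is 12 and 9 slots are needed, so capacity alone doesn't rule it out.
Shifts {Nov 3, Nov 7, Nov 8} need 4 worker-slots in total, but the docents available for any of those shifts (Ueda and Huang) can supply at most 3 among them. So no valid schedule exists.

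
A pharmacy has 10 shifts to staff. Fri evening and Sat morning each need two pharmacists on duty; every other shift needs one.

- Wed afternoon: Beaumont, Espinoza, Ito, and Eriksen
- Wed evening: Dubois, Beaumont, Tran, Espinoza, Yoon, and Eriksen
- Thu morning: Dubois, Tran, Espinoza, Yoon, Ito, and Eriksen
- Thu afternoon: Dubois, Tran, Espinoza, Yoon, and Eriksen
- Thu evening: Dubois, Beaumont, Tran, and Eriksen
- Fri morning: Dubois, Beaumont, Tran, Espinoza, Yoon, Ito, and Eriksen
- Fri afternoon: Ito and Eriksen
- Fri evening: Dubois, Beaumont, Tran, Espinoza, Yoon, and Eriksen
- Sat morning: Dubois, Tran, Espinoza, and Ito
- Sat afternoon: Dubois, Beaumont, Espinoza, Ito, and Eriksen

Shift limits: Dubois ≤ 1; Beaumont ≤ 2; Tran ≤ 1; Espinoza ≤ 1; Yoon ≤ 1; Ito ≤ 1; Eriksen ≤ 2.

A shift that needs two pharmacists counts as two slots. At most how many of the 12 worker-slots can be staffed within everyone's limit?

Total capacity across all pharmacists is 1+2+1+1+1+1+2 = 9, and 12 slots are needed, so at most 9 can be filled.
An assignment achieving 9: Wed afternoon→Beaumont, Wed evening→Eriksen, Thu morning→Eriksen, Thu afternoon→Yoon, Thu evening→Dubois, Fri afternoon→Ito, Sat morning→Tran+Espinoza, Sat afternoon→Beaumont.
Loads: Dubois 1/1, Beaumont 2/2, Tran 1/1, Espinoza 1/1, Yoon 1/1, Ito 1/1, Eriksen 2/2.

9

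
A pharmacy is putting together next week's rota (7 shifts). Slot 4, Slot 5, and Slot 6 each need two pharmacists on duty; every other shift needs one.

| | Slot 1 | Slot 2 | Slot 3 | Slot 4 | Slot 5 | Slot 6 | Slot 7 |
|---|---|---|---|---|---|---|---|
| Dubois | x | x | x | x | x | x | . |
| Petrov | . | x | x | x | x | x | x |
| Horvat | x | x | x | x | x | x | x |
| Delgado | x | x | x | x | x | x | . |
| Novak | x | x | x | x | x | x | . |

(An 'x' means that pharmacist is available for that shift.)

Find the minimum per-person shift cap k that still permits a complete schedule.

2

With 5 pharmacists and 10 worker-slots to fill, someone must work at least ⌈10/5⌉ = 2 shifts, so k ≥ 2.
k = 2 works: Slot 1→Dubois, Slot 2→Dubois, Slot 3→Petrov, Slot 4→Horvat+Delgado, Slot 5→Horvat+Novak, Slot 6→Delgado+Novak, Slot 7→Petrov.
Loads: Dubois 2, Petrov 2, Horvat 2, Delgado 2, Novak 2 — all ≤ 2.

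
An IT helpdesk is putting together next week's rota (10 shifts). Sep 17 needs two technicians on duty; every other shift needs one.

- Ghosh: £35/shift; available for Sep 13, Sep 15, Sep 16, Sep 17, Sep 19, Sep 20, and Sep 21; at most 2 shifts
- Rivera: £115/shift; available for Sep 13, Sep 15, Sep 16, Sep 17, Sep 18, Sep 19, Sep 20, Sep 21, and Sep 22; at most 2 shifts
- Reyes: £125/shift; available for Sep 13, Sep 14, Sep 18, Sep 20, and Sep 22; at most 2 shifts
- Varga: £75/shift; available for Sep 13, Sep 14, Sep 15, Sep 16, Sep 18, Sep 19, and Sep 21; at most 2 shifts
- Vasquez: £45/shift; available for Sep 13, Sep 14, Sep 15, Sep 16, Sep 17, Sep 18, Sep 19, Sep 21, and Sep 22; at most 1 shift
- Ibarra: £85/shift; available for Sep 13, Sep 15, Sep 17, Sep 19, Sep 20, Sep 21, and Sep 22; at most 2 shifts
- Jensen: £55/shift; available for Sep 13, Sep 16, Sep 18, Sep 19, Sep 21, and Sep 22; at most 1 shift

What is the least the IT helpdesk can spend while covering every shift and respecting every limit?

£845

Picking the cheapest available technician for each shift independently would cost £425, but that ignores the shift limits.
An optimal schedule: Sep 13→Reyes, Sep 14→Vasquez, Sep 15→Ghosh, Sep 16→Jensen, Sep 17→Ibarra+Rivera, Sep 18→Varga, Sep 19→Varga, Sep 20→Ghosh, Sep 21→Rivera, Sep 22→Ibarra.
Total: 125 + 45 + 35 + 55 + 85 + 115 + 75 + 75 + 35 + 115 + 85 = £845.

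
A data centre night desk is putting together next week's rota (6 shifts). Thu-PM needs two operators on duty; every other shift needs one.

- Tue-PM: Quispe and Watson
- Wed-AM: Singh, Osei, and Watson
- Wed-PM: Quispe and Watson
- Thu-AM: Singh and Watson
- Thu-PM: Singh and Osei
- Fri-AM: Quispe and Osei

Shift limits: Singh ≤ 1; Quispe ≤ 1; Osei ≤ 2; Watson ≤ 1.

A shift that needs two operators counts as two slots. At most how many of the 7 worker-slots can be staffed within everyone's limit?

5

Total capacity across all operators is 1+1+2+1 = 5, and 7 slots are needed, so at most 5 can be filled.
An assignment achieving 5: Tue-PM→Quispe, Wed-PM→Watson, Thu-AM→Singh, Thu-PM→Osei, Fri-AM→Osei.
Loads: Singh 1/1, Quispe 1/1, Osei 2/2, Watson 1/1.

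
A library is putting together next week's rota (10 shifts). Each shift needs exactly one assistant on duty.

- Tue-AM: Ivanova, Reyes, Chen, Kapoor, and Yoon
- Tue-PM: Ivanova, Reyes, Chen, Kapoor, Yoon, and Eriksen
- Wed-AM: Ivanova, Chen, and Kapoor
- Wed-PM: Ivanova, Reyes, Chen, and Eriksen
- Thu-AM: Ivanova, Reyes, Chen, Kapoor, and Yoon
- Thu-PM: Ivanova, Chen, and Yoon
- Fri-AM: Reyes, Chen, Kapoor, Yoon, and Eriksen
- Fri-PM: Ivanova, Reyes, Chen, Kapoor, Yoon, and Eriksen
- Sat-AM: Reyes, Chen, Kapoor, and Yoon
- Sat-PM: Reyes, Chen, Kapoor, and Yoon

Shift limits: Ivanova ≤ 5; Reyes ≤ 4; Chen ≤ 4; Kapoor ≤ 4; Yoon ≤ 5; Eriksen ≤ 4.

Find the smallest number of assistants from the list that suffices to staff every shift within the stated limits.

10 slots to fill and no one can take more than 5, so at least ⌈10/5⌉ = 2 assistants are needed.
Ivanova and Yoon alone can cover everything: Tue-AM→Ivanova, Tue-PM→Ivanova, Wed-AM→Ivanova, Wed-PM→Ivanova, Thu-AM→Ivanova, Thu-PM→Yoon, Fri-AM→Yoon, Fri-PM→Yoon, Sat-AM→Yoon, Sat-PM→Yoon.

2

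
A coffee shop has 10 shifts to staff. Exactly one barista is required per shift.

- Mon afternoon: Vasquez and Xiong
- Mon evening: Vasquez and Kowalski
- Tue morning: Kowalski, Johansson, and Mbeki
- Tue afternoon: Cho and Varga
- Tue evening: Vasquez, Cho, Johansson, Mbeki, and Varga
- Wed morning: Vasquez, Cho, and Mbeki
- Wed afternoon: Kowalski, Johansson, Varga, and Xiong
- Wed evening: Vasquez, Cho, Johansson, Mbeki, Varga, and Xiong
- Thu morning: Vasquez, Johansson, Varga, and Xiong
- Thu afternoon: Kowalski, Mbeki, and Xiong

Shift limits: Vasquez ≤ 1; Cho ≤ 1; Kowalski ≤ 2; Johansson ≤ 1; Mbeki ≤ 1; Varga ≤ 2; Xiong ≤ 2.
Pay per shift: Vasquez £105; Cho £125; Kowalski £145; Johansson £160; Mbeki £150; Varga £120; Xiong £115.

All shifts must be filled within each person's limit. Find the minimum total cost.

£1300

Picking the cheapest available barista for each shift independently would cost £1125, but that ignores the shift limits.
An optimal schedule: Mon afternoon→Vasquez, Mon evening→Kowalski, Tue morning→Kowalski, Tue afternoon→Cho, Tue evening→Varga, Wed morning→Mbeki, Wed afternoon→Johansson, Wed evening→Xiong, Thu morning→Varga, Thu afternoon→Xiong.
Total: 105 + 145 + 145 + 125 + 120 + 150 + 160 + 115 + 120 + 115 = £1300.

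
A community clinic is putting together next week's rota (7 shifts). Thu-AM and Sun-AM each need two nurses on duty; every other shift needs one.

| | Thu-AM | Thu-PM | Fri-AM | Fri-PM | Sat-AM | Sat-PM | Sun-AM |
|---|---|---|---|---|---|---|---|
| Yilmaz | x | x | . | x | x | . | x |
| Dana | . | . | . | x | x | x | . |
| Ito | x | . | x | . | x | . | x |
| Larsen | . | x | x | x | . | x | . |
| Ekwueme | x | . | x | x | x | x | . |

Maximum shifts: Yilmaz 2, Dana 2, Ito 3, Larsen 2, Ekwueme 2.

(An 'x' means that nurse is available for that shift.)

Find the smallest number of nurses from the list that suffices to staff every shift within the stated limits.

9 slots to fill and no one can take more than 3, so at least ⌈9/3⌉ = 3 nurses are needed.
Any 3 nurses together have capacity at most 3+2+2 = 7 < 9 slots, so 3 can never suffice.
Yilmaz, Dana, Ito, and Larsen alone can cover everything: Thu-AM→Yilmaz+Ito, Thu-PM→Larsen, Fri-AM→Ito, Fri-PM→Larsen, Sat-AM→Dana, Sat-PM→Dana, Sun-AM→Yilmaz+Ito.

4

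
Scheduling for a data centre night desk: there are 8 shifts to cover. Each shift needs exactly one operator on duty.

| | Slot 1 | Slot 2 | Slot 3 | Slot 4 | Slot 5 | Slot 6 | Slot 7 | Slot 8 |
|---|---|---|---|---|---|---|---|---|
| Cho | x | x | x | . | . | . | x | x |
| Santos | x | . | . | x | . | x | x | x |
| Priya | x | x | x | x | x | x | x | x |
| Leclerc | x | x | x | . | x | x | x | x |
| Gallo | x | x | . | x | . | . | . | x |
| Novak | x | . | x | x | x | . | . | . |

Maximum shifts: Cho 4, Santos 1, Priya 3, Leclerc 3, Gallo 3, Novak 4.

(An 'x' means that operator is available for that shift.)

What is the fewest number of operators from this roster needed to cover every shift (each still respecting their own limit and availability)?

8 slots to fill and no one can take more than 4, so at least ⌈8/4⌉ = 2 operators are needed.
No set of 2 operators can cover every shift (each such set leaves at least one shift with no one available or exceeds a cap).
Cho, Santos, and Priya alone can cover everything: Slot 1→Cho, Slot 2→Cho, Slot 3→Cho, Slot 4→Santos, Slot 5→Priya, Slot 6→Priya, Slot 7→Cho, Slot 8→Priya.

3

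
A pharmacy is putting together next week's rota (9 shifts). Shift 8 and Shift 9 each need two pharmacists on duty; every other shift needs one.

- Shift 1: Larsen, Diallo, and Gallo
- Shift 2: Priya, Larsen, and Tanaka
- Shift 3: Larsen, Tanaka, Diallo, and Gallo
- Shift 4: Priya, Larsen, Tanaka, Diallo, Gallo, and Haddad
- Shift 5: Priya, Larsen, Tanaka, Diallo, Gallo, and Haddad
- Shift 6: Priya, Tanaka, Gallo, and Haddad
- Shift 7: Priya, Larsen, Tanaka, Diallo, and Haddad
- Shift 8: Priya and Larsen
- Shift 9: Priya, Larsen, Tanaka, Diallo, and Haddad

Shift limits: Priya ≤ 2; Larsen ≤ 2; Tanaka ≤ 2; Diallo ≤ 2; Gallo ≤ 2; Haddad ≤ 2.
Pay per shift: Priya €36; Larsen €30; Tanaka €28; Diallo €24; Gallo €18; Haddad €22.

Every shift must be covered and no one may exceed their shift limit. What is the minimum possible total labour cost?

€280

Shift 8 can only be covered by Priya and Larsen, so that assignment is forced.
Picking the cheapest available pharmacist for each shift independently would cost €252, but that ignores the shift limits.
An optimal schedule: Shift 1→Gallo, Shift 2→Tanaka, Shift 3→Gallo, Shift 4→Diallo, Shift 5→Diallo, Shift 6→Haddad, Shift 7→Haddad, Shift 8→Larsen+Priya, Shift 9→Tanaka+Larsen.
Total: 18 + 28 + 18 + 24 + 24 + 22 + 22 + 30 + 36 + 28 + 30 = €280.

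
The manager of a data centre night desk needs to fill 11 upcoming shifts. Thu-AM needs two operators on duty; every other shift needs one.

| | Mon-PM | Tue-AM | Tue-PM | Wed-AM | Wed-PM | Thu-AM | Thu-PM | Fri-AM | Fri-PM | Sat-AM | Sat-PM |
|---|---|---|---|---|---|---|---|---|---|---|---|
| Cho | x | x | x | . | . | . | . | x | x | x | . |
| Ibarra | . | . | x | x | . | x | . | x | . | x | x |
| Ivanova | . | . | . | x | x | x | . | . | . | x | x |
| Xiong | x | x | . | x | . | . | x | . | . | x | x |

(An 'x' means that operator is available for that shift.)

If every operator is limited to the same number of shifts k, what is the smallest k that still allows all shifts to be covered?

With 4 operators and 12 worker-slots to fill, someone must work at least ⌈12/4⌉ = 3 shifts, so k ≥ 3.
k = 3 works: Mon-PM→Cho, Tue-AM→Cho, Tue-PM→Ibarra, Wed-AM→Ivanova, Wed-PM→Ivanova, Thu-AM→Ibarra+Ivanova, Thu-PM→Xiong, Fri-AM→Ibarra, Fri-PM→Cho, Sat-AM→Xiong, Sat-PM→Xiong.
Loads: Cho 3, Ibarra 3, Ivanova 3, Xiong 3 — all ≤ 3.

3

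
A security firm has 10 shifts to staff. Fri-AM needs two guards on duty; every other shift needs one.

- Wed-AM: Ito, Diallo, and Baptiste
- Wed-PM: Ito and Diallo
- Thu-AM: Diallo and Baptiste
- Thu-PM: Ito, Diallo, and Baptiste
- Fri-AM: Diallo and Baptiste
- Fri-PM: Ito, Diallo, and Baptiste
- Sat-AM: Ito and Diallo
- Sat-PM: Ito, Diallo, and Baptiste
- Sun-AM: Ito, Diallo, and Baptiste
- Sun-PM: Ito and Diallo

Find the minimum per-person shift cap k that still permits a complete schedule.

With 3 guards and 11 worker-slots to fill, someone must work at least ⌈11/3⌉ = 4 shifts, so k ≥ 4.
k = 4 works: Wed-AM→Ito, Wed-PM→Ito, Thu-AM→Diallo, Thu-PM→Diallo, Fri-AM→Diallo+Baptiste, Fri-PM→Diallo, Sat-AM→Ito, Sat-PM→Baptiste, Sun-AM→Baptiste, Sun-PM→Ito.
Loads: Ito 4, Diallo 4, Baptiste 3 — all ≤ 4.

4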